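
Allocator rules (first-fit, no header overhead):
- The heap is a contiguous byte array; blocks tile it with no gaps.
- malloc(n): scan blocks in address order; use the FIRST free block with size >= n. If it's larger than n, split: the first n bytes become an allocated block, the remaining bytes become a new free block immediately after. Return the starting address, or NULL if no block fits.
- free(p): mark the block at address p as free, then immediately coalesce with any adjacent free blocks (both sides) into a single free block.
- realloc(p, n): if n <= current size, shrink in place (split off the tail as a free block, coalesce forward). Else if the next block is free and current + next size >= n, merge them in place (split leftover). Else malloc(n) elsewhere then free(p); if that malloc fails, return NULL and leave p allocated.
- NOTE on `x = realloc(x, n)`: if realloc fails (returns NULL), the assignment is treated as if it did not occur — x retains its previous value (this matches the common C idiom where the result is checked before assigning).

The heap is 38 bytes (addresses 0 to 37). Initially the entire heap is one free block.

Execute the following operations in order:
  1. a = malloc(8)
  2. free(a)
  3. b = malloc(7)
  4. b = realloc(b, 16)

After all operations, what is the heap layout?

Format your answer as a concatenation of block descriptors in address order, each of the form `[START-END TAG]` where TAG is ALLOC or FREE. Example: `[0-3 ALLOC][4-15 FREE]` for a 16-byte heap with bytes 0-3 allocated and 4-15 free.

Answer: [0-15 ALLOC][16-37 FREE]

Derivation:
Op 1: a = malloc(8) -> a = 0; heap: [0-7 ALLOC][8-37 FREE]
Op 2: free(a) -> (freed a); heap: [0-37 FREE]
Op 3: b = malloc(7) -> b = 0; heap: [0-6 ALLOC][7-37 FREE]
Op 4: b = realloc(b, 16) -> b = 0; heap: [0-15 ALLOC][16-37 FREE]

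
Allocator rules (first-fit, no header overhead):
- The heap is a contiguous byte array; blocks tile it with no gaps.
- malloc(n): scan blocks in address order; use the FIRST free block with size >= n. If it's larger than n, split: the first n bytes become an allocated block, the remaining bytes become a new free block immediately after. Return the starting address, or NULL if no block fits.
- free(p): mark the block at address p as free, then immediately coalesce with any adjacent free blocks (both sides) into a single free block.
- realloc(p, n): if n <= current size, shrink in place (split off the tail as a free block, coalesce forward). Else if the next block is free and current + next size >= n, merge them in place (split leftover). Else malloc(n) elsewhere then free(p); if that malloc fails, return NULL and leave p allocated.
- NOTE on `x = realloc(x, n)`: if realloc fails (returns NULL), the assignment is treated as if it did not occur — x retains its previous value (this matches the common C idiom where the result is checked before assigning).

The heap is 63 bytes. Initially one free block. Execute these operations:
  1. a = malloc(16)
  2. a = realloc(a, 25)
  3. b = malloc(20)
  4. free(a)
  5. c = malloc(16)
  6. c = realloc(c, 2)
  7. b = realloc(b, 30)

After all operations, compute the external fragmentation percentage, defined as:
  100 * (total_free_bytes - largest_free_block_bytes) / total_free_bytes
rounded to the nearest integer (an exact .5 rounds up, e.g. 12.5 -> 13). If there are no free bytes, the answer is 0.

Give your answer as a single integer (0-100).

Op 1: a = malloc(16) -> a = 0; heap: [0-15 ALLOC][16-62 FREE]
Op 2: a = realloc(a, 25) -> a = 0; heap: [0-24 ALLOC][25-62 FREE]
Op 3: b = malloc(20) -> b = 25; heap: [0-24 ALLOC][25-44 ALLOC][45-62 FREE]
Op 4: free(a) -> (freed a); heap: [0-24 FREE][25-44 ALLOC][45-62 FREE]
Op 5: c = malloc(16) -> c = 0; heap: [0-15 ALLOC][16-24 FREE][25-44 ALLOC][45-62 FREE]
Op 6: c = realloc(c, 2) -> c = 0; heap: [0-1 ALLOC][2-24 FREE][25-44 ALLOC][45-62 FREE]
Op 7: b = realloc(b, 30) -> b = 25; heap: [0-1 ALLOC][2-24 FREE][25-54 ALLOC][55-62 FREE]
Free blocks: [23 8] total_free=31 largest=23 -> 100*(31-23)/31 = 800/31 ≈ 25.806 -> rounds to 26

Answer: 26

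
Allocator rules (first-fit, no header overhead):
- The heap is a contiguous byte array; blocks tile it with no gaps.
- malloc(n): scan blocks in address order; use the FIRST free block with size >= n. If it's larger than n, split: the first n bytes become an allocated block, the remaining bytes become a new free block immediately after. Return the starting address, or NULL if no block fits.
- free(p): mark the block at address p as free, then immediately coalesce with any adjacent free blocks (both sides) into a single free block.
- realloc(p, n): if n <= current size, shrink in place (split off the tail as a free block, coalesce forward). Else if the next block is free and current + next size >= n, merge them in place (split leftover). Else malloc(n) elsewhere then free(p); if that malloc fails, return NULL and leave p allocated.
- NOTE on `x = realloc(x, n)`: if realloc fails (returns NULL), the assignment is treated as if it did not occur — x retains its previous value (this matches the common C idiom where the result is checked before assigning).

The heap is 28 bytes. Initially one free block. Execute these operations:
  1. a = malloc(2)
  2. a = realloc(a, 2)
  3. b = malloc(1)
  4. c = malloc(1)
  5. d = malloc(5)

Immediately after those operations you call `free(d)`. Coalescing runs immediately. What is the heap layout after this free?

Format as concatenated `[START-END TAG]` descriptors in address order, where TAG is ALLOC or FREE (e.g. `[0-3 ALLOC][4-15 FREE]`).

Op 1: a = malloc(2) -> a = 0; heap: [0-1 ALLOC][2-27 FREE]
Op 2: a = realloc(a, 2) -> a = 0; heap: [0-1 ALLOC][2-27 FREE]
Op 3: b = malloc(1) -> b = 2; heap: [0-1 ALLOC][2-2 ALLOC][3-27 FREE]
Op 4: c = malloc(1) -> c = 3; heap: [0-1 ALLOC][2-2 ALLOC][3-3 ALLOC][4-27 FREE]
Op 5: d = malloc(5) -> d = 4; heap: [0-1 ALLOC][2-2 ALLOC][3-3 ALLOC][4-8 ALLOC][9-27 FREE]
free(d): d = 4 -> block [4-8 ALLOC]; mark free, coalesce with adjacent free neighbors -> [0-1 ALLOC][2-2 ALLOC][3-3 ALLOC][4-27 FREE]

Answer: [0-1 ALLOC][2-2 ALLOC][3-3 ALLOC][4-27 FREE]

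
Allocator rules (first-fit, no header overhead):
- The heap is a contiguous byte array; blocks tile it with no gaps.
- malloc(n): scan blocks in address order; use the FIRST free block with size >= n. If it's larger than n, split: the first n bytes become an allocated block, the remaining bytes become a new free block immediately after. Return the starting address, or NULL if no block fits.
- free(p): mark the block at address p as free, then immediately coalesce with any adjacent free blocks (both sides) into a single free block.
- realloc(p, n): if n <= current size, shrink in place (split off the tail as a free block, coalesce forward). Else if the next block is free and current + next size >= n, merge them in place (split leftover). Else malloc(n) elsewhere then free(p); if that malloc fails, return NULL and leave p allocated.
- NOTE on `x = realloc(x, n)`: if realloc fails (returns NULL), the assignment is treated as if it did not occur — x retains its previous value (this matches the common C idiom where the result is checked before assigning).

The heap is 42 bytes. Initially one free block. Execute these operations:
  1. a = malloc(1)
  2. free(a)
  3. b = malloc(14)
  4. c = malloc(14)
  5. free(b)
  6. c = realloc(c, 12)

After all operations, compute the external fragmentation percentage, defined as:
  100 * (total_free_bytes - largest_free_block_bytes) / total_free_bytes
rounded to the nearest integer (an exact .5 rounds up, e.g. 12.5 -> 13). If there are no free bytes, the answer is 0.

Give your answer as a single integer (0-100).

Op 1: a = malloc(1) -> a = 0; heap: [0-0 ALLOC][1-41 FREE]
Op 2: free(a) -> (freed a); heap: [0-41 FREE]
Op 3: b = malloc(14) -> b = 0; heap: [0-13 ALLOC][14-41 FREE]
Op 4: c = malloc(14) -> c = 14; heap: [0-13 ALLOC][14-27 ALLOC][28-41 FREE]
Op 5: free(b) -> (freed b); heap: [0-13 FREE][14-27 ALLOC][28-41 FREE]
Op 6: c = realloc(c, 12) -> c = 14; heap: [0-13 FREE][14-25 ALLOC][26-41 FREE]
Free blocks: [14 16] total_free=30 largest=16 -> 100*(30-16)/30 = 1400/30 ≈ 46.667 -> rounds to 47

Answer: 47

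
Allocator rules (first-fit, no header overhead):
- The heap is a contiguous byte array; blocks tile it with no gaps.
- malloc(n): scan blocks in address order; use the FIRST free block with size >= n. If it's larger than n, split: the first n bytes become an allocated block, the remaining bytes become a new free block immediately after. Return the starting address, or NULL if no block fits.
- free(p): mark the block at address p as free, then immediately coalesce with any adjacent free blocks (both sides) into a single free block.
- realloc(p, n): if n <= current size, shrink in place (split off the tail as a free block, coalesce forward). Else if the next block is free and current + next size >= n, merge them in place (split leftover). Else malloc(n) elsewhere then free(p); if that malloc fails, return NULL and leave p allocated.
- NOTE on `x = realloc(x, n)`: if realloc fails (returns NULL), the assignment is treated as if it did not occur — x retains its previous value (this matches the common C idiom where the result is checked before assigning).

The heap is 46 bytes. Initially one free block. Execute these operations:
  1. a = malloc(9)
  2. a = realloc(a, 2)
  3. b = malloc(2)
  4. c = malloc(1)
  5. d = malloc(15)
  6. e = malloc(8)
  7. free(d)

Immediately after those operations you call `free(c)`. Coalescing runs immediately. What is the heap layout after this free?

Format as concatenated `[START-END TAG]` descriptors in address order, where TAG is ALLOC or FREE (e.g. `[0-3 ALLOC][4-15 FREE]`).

Op 1: a = malloc(9) -> a = 0; heap: [0-8 ALLOC][9-45 FREE]
Op 2: a = realloc(a, 2) -> a = 0; heap: [0-1 ALLOC][2-45 FREE]
Op 3: b = malloc(2) -> b = 2; heap: [0-1 ALLOC][2-3 ALLOC][4-45 FREE]
Op 4: c = malloc(1) -> c = 4; heap: [0-1 ALLOC][2-3 ALLOC][4-4 ALLOC][5-45 FREE]
Op 5: d = malloc(15) -> d = 5; heap: [0-1 ALLOC][2-3 ALLOC][4-4 ALLOC][5-19 ALLOC][20-45 FREE]
Op 6: e = malloc(8) -> e = 20; heap: [0-1 ALLOC][2-3 ALLOC][4-4 ALLOC][5-19 ALLOC][20-27 ALLOC][28-45 FREE]
Op 7: free(d) -> (freed d); heap: [0-1 ALLOC][2-3 ALLOC][4-4 ALLOC][5-19 FREE][20-27 ALLOC][28-45 FREE]
free(c): c = 4 -> block [4-4 ALLOC]; mark free, coalesce with adjacent free neighbors -> [0-1 ALLOC][2-3 ALLOC][4-19 FREE][20-27 ALLOC][28-45 FREE]

Answer: [0-1 ALLOC][2-3 ALLOC][4-19 FREE][20-27 ALLOC][28-45 FREE]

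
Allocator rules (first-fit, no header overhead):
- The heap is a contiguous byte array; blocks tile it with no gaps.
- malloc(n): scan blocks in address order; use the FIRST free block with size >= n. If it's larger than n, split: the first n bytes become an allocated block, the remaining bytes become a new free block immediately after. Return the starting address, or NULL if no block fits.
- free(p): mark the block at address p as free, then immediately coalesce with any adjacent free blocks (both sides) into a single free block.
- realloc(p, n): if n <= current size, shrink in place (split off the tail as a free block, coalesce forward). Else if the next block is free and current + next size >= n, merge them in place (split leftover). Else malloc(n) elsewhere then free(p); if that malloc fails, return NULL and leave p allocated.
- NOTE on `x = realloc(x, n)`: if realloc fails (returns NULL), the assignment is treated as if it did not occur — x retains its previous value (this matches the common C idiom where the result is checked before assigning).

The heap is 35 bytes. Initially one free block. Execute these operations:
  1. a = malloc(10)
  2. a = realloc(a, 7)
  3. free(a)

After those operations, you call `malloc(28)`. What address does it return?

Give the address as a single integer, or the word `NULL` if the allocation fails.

Answer: 0

Derivation:
Op 1: a = malloc(10) -> a = 0; heap: [0-9 ALLOC][10-34 FREE]
Op 2: a = realloc(a, 7) -> a = 0; heap: [0-6 ALLOC][7-34 FREE]
Op 3: free(a) -> (freed a); heap: [0-34 FREE]
malloc(28): first-fit scan over [0-34 FREE] -> 0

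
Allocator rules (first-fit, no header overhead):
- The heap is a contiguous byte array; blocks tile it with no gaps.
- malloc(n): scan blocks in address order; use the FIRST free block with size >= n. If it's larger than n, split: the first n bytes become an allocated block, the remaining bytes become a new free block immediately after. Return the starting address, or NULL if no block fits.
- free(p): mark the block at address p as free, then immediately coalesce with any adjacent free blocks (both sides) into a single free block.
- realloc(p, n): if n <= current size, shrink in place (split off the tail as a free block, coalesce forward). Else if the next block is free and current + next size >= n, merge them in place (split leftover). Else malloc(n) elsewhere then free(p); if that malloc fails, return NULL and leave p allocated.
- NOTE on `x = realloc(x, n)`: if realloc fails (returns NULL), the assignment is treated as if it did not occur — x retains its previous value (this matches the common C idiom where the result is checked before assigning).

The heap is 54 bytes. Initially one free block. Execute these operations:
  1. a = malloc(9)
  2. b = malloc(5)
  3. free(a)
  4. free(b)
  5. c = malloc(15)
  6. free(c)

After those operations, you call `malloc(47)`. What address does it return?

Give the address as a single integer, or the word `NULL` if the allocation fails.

Op 1: a = malloc(9) -> a = 0; heap: [0-8 ALLOC][9-53 FREE]
Op 2: b = malloc(5) -> b = 9; heap: [0-8 ALLOC][9-13 ALLOC][14-53 FREE]
Op 3: free(a) -> (freed a); heap: [0-8 FREE][9-13 ALLOC][14-53 FREE]
Op 4: free(b) -> (freed b); heap: [0-53 FREE]
Op 5: c = malloc(15) -> c = 0; heap: [0-14 ALLOC][15-53 FREE]
Op 6: free(c) -> (freed c); heap: [0-53 FREE]
malloc(47): first-fit scan over [0-53 FREE] -> 0

Answer: 0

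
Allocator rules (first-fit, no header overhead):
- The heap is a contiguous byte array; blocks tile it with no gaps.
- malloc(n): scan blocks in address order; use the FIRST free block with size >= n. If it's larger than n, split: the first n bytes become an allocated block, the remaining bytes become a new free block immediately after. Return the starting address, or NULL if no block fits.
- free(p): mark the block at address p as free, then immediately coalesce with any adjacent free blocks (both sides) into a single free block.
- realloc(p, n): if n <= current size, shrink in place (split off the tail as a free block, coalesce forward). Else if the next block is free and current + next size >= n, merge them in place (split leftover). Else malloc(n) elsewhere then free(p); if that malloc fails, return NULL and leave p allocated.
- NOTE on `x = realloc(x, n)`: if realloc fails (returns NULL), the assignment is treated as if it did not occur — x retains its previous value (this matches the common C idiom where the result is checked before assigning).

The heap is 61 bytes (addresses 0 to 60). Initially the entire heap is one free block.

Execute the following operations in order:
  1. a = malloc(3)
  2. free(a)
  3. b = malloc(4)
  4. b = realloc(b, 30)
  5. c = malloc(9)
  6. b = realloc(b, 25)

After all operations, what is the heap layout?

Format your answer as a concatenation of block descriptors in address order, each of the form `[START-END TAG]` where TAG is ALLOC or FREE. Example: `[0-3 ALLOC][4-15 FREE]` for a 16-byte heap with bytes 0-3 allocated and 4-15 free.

Op 1: a = malloc(3) -> a = 0; heap: [0-2 ALLOC][3-60 FREE]
Op 2: free(a) -> (freed a); heap: [0-60 FREE]
Op 3: b = malloc(4) -> b = 0; heap: [0-3 ALLOC][4-60 FREE]
Op 4: b = realloc(b, 30) -> b = 0; heap: [0-29 ALLOC][30-60 FREE]
Op 5: c = malloc(9) -> c = 30; heap: [0-29 ALLOC][30-38 ALLOC][39-60 FREE]
Op 6: b = realloc(b, 25) -> b = 0; heap: [0-24 ALLOC][25-29 FREE][30-38 ALLOC][39-60 FREE]

Answer: [0-24 ALLOC][25-29 FREE][30-38 ALLOC][39-60 FREE]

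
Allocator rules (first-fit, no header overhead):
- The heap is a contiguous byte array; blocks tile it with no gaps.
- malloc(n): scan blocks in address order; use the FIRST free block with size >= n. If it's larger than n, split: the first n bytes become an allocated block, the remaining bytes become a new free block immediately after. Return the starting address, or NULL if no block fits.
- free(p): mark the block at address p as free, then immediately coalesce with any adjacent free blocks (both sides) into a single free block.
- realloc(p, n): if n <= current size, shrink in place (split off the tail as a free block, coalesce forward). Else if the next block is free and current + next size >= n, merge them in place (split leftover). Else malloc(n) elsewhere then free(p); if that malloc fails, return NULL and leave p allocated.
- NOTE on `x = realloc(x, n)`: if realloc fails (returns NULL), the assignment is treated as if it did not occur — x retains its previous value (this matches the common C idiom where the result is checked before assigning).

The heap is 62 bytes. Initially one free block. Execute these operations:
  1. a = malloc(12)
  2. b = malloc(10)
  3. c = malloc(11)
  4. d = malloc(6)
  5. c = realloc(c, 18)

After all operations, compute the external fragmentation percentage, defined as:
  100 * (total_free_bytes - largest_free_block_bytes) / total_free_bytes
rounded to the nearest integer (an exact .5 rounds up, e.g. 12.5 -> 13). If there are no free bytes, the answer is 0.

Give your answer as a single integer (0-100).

Op 1: a = malloc(12) -> a = 0; heap: [0-11 ALLOC][12-61 FREE]
Op 2: b = malloc(10) -> b = 12; heap: [0-11 ALLOC][12-21 ALLOC][22-61 FREE]
Op 3: c = malloc(11) -> c = 22; heap: [0-11 ALLOC][12-21 ALLOC][22-32 ALLOC][33-61 FREE]
Op 4: d = malloc(6) -> d = 33; heap: [0-11 ALLOC][12-21 ALLOC][22-32 ALLOC][33-38 ALLOC][39-61 FREE]
Op 5: c = realloc(c, 18) -> c = 39; heap: [0-11 ALLOC][12-21 ALLOC][22-32 FREE][33-38 ALLOC][39-56 ALLOC][57-61 FREE]
Free blocks: [11 5] total_free=16 largest=11 -> 100*(16-11)/16 = 500/16 = 31.25 -> rounds to 31

Answer: 31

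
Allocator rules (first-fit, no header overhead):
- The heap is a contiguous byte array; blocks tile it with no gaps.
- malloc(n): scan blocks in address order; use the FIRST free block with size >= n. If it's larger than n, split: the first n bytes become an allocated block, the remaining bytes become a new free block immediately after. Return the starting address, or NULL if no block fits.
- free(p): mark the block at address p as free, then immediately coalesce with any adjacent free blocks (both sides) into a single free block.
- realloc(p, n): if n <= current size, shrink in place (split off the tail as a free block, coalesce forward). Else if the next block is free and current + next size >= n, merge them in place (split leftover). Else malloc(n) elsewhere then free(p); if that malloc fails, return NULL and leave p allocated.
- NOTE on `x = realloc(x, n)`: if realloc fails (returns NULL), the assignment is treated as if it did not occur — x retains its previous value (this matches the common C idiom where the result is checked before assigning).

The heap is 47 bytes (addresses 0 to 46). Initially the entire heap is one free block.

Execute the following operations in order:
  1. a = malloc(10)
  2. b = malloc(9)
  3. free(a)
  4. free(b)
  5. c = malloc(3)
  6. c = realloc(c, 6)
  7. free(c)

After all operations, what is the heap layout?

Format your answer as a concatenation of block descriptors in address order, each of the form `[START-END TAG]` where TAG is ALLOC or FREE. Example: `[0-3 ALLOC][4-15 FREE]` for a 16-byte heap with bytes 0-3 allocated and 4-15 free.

Op 1: a = malloc(10) -> a = 0; heap: [0-9 ALLOC][10-46 FREE]
Op 2: b = malloc(9) -> b = 10; heap: [0-9 ALLOC][10-18 ALLOC][19-46 FREE]
Op 3: free(a) -> (freed a); heap: [0-9 FREE][10-18 ALLOC][19-46 FREE]
Op 4: free(b) -> (freed b); heap: [0-46 FREE]
Op 5: c = malloc(3) -> c = 0; heap: [0-2 ALLOC][3-46 FREE]
Op 6: c = realloc(c, 6) -> c = 0; heap: [0-5 ALLOC][6-46 FREE]
Op 7: free(c) -> (freed c); heap: [0-46 FREE]

Answer: [0-46 FREE]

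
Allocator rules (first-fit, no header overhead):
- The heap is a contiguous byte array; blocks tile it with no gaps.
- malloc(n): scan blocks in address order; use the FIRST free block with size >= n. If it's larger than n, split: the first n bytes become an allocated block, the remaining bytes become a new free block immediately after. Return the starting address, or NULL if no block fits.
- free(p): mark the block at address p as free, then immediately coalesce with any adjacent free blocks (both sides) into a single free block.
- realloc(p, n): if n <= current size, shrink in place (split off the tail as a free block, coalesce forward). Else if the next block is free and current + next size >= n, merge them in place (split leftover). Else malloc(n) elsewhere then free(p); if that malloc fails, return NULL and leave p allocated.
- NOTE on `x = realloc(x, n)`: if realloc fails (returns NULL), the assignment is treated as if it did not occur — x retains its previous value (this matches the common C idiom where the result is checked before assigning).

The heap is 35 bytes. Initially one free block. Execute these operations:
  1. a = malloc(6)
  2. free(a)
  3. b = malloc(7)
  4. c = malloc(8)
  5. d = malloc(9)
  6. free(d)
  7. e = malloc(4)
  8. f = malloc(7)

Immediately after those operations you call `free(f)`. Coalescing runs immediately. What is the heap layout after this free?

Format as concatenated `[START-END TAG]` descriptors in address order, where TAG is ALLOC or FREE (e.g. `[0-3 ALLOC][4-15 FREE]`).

Op 1: a = malloc(6) -> a = 0; heap: [0-5 ALLOC][6-34 FREE]
Op 2: free(a) -> (freed a); heap: [0-34 FREE]
Op 3: b = malloc(7) -> b = 0; heap: [0-6 ALLOC][7-34 FREE]
Op 4: c = malloc(8) -> c = 7; heap: [0-6 ALLOC][7-14 ALLOC][15-34 FREE]
Op 5: d = malloc(9) -> d = 15; heap: [0-6 ALLOC][7-14 ALLOC][15-23 ALLOC][24-34 FREE]
Op 6: free(d) -> (freed d); heap: [0-6 ALLOC][7-14 ALLOC][15-34 FREE]
Op 7: e = malloc(4) -> e = 15; heap: [0-6 ALLOC][7-14 ALLOC][15-18 ALLOC][19-34 FREE]
Op 8: f = malloc(7) -> f = 19; heap: [0-6 ALLOC][7-14 ALLOC][15-18 ALLOC][19-25 ALLOC][26-34 FREE]
free(f): f = 19 -> block [19-25 ALLOC]; mark free, coalesce with adjacent free neighbors -> [0-6 ALLOC][7-14 ALLOC][15-18 ALLOC][19-34 FREE]

Answer: [0-6 ALLOC][7-14 ALLOC][15-18 ALLOC][19-34 FREE]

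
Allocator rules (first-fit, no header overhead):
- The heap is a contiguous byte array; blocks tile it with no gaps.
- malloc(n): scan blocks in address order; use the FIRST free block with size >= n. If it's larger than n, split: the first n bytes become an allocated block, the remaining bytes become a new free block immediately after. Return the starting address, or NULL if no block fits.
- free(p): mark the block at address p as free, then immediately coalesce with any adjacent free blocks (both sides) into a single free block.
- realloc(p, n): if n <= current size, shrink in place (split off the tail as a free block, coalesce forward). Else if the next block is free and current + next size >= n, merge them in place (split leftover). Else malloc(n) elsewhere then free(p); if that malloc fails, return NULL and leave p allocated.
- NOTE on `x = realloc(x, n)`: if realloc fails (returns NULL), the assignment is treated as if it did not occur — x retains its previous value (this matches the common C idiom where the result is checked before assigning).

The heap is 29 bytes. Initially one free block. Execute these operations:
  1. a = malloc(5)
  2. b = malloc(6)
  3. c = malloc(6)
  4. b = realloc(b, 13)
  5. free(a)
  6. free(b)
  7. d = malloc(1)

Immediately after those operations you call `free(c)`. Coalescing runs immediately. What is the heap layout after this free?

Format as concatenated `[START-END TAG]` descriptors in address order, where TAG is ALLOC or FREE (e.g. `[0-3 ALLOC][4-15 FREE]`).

Answer: [0-0 ALLOC][1-28 FREE]

Derivation:
Op 1: a = malloc(5) -> a = 0; heap: [0-4 ALLOC][5-28 FREE]
Op 2: b = malloc(6) -> b = 5; heap: [0-4 ALLOC][5-10 ALLOC][11-28 FREE]
Op 3: c = malloc(6) -> c = 11; heap: [0-4 ALLOC][5-10 ALLOC][11-16 ALLOC][17-28 FREE]
Op 4: b = realloc(b, 13) -> NULL (b unchanged); heap: [0-4 ALLOC][5-10 ALLOC][11-16 ALLOC][17-28 FREE]
Op 5: free(a) -> (freed a); heap: [0-4 FREE][5-10 ALLOC][11-16 ALLOC][17-28 FREE]
Op 6: free(b) -> (freed b); heap: [0-10 FREE][11-16 ALLOC][17-28 FREE]
Op 7: d = malloc(1) -> d = 0; heap: [0-0 ALLOC][1-10 FREE][11-16 ALLOC][17-28 FREE]
free(c): c = 11 -> block [11-16 ALLOC]; mark free, coalesce with adjacent free neighbors -> [0-0 ALLOC][1-28 FREE]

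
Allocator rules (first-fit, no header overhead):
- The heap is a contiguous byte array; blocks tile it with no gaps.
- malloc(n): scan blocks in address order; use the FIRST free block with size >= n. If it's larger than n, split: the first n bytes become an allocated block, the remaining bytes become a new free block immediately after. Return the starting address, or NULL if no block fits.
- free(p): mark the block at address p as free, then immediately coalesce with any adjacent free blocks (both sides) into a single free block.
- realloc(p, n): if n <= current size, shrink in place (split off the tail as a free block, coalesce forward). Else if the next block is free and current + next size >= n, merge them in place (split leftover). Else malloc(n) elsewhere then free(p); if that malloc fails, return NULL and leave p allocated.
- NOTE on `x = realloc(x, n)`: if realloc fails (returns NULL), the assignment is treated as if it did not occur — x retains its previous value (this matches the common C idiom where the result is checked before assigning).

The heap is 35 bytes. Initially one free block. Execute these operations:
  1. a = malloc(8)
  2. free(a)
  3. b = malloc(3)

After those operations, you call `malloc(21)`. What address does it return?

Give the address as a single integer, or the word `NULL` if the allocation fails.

Op 1: a = malloc(8) -> a = 0; heap: [0-7 ALLOC][8-34 FREE]
Op 2: free(a) -> (freed a); heap: [0-34 FREE]
Op 3: b = malloc(3) -> b = 0; heap: [0-2 ALLOC][3-34 FREE]
malloc(21): first-fit scan over [0-2 ALLOC][3-34 FREE] -> 3

Answer: 3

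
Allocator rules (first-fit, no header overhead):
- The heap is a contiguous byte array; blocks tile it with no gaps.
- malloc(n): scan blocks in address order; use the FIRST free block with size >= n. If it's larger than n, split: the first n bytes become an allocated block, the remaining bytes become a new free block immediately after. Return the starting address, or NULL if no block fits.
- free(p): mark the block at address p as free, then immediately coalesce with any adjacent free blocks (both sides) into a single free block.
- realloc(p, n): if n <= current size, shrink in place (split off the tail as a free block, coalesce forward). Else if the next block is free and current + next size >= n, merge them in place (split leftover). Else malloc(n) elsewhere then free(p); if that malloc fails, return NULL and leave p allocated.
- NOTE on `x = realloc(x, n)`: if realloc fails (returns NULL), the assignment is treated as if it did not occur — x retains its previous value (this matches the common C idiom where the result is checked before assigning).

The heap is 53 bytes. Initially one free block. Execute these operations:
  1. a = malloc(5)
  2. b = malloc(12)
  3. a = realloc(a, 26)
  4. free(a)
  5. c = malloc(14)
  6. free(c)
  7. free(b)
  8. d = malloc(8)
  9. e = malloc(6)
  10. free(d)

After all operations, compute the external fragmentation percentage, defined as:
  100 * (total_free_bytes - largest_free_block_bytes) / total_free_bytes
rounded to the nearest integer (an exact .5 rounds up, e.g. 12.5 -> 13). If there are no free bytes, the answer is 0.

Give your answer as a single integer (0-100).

Answer: 17

Derivation:
Op 1: a = malloc(5) -> a = 0; heap: [0-4 ALLOC][5-52 FREE]
Op 2: b = malloc(12) -> b = 5; heap: [0-4 ALLOC][5-16 ALLOC][17-52 FREE]
Op 3: a = realloc(a, 26) -> a = 17; heap: [0-4 FREE][5-16 ALLOC][17-42 ALLOC][43-52 FREE]
Op 4: free(a) -> (freed a); heap: [0-4 FREE][5-16 ALLOC][17-52 FREE]
Op 5: c = malloc(14) -> c = 17; heap: [0-4 FREE][5-16 ALLOC][17-30 ALLOC][31-52 FREE]
Op 6: free(c) -> (freed c); heap: [0-4 FREE][5-16 ALLOC][17-52 FREE]
Op 7: free(b) -> (freed b); heap: [0-52 FREE]
Op 8: d = malloc(8) -> d = 0; heap: [0-7 ALLOC][8-52 FREE]
Op 9: e = malloc(6) -> e = 8; heap: [0-7 ALLOC][8-13 ALLOC][14-52 FREE]
Op 10: free(d) -> (freed d); heap: [0-7 FREE][8-13 ALLOC][14-52 FREE]
Free blocks: [8 39] total_free=47 largest=39 -> 100*(47-39)/47 = 800/47 ≈ 17.021 -> rounds to 17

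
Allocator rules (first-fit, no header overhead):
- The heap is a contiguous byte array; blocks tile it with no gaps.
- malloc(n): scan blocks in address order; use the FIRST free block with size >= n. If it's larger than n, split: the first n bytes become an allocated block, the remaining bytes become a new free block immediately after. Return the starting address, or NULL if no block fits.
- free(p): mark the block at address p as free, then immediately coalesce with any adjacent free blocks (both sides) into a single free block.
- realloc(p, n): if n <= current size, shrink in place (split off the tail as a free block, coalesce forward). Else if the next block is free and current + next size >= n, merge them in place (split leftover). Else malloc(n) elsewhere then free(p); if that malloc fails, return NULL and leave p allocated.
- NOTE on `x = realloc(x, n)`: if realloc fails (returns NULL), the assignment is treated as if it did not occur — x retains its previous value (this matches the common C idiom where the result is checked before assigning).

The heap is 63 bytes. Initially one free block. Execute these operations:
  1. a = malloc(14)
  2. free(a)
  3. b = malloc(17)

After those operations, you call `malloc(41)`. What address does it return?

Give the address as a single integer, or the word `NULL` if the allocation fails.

Op 1: a = malloc(14) -> a = 0; heap: [0-13 ALLOC][14-62 FREE]
Op 2: free(a) -> (freed a); heap: [0-62 FREE]
Op 3: b = malloc(17) -> b = 0; heap: [0-16 ALLOC][17-62 FREE]
malloc(41): first-fit scan over [0-16 ALLOC][17-62 FREE] -> 17

Answer: 17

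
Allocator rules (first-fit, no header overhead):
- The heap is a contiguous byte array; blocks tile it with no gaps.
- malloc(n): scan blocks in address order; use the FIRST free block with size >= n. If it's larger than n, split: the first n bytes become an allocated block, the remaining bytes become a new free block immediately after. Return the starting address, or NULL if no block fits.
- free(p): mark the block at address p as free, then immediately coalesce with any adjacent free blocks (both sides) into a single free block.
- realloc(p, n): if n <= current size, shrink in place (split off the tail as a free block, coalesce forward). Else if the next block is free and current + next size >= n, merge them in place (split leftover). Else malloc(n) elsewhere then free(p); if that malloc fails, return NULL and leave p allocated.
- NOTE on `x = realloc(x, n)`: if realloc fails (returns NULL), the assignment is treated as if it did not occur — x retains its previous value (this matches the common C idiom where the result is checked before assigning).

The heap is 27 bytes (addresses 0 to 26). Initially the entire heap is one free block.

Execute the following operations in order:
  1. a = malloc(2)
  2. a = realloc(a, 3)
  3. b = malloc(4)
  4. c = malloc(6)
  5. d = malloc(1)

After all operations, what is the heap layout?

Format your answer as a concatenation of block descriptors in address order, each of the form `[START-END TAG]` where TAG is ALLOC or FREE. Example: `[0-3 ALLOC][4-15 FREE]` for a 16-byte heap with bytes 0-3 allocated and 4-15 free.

Answer: [0-2 ALLOC][3-6 ALLOC][7-12 ALLOC][13-13 ALLOC][14-26 FREE]

Derivation:
Op 1: a = malloc(2) -> a = 0; heap: [0-1 ALLOC][2-26 FREE]
Op 2: a = realloc(a, 3) -> a = 0; heap: [0-2 ALLOC][3-26 FREE]
Op 3: b = malloc(4) -> b = 3; heap: [0-2 ALLOC][3-6 ALLOC][7-26 FREE]
Op 4: c = malloc(6) -> c = 7; heap: [0-2 ALLOC][3-6 ALLOC][7-12 ALLOC][13-26 FREE]
Op 5: d = malloc(1) -> d = 13; heap: [0-2 ALLOC][3-6 ALLOC][7-12 ALLOC][13-13 ALLOC][14-26 FREE]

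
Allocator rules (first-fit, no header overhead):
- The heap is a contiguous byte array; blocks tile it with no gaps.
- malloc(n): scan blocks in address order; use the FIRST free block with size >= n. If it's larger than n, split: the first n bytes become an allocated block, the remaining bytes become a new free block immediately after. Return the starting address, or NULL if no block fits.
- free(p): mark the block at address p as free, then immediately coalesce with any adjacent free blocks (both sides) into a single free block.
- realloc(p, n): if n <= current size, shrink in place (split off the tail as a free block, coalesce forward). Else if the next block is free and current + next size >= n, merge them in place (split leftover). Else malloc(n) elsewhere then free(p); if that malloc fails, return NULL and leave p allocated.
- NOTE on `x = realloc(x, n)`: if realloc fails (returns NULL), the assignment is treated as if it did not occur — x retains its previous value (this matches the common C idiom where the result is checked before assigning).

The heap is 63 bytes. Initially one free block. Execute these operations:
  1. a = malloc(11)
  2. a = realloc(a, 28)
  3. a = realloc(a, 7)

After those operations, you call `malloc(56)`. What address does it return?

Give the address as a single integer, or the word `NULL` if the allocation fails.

Op 1: a = malloc(11) -> a = 0; heap: [0-10 ALLOC][11-62 FREE]
Op 2: a = realloc(a, 28) -> a = 0; heap: [0-27 ALLOC][28-62 FREE]
Op 3: a = realloc(a, 7) -> a = 0; heap: [0-6 ALLOC][7-62 FREE]
malloc(56): first-fit scan over [0-6 ALLOC][7-62 FREE] -> 7

Answer: 7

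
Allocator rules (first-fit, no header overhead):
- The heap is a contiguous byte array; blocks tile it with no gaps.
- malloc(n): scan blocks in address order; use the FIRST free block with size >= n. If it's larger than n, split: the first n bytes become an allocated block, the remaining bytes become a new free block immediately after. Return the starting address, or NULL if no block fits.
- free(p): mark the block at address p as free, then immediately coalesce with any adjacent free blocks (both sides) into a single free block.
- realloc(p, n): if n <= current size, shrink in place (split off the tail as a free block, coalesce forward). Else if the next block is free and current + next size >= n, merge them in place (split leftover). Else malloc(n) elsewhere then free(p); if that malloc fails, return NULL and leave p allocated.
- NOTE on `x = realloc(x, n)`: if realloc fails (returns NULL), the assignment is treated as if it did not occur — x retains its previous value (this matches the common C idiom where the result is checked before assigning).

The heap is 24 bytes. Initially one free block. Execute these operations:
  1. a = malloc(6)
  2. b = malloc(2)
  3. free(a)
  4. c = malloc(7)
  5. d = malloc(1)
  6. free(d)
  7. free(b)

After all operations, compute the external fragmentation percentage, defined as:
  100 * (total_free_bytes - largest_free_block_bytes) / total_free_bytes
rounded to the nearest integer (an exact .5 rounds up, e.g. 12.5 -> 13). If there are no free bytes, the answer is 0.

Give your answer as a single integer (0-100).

Answer: 47

Derivation:
Op 1: a = malloc(6) -> a = 0; heap: [0-5 ALLOC][6-23 FREE]
Op 2: b = malloc(2) -> b = 6; heap: [0-5 ALLOC][6-7 ALLOC][8-23 FREE]
Op 3: free(a) -> (freed a); heap: [0-5 FREE][6-7 ALLOC][8-23 FREE]
Op 4: c = malloc(7) -> c = 8; heap: [0-5 FREE][6-7 ALLOC][8-14 ALLOC][15-23 FREE]
Op 5: d = malloc(1) -> d = 0; heap: [0-0 ALLOC][1-5 FREE][6-7 ALLOC][8-14 ALLOC][15-23 FREE]
Op 6: free(d) -> (freed d); heap: [0-5 FREE][6-7 ALLOC][8-14 ALLOC][15-23 FREE]
Op 7: free(b) -> (freed b); heap: [0-7 FREE][8-14 ALLOC][15-23 FREE]
Free blocks: [8 9] total_free=17 largest=9 -> 100*(17-9)/17 = 800/17 ≈ 47.059 -> rounds to 47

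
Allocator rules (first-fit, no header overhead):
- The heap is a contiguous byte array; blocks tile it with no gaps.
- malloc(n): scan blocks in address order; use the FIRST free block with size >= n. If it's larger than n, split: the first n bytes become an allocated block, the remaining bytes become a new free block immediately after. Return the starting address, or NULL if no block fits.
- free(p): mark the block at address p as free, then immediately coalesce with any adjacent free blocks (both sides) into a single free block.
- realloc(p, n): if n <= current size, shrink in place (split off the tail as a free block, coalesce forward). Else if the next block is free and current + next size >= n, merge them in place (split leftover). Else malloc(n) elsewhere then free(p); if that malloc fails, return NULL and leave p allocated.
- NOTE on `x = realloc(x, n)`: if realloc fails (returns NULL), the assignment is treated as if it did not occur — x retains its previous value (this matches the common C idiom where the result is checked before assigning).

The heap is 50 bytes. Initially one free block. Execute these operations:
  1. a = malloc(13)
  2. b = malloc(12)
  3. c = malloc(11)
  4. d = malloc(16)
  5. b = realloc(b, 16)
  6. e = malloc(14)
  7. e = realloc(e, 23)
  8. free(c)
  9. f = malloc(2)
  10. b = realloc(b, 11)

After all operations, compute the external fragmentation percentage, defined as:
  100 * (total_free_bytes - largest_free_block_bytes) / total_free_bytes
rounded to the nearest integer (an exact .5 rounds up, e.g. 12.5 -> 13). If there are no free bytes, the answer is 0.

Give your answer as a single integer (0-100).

Answer: 10

Derivation:
Op 1: a = malloc(13) -> a = 0; heap: [0-12 ALLOC][13-49 FREE]
Op 2: b = malloc(12) -> b = 13; heap: [0-12 ALLOC][13-24 ALLOC][25-49 FREE]
Op 3: c = malloc(11) -> c = 25; heap: [0-12 ALLOC][13-24 ALLOC][25-35 ALLOC][36-49 FREE]
Op 4: d = malloc(16) -> d = NULL; heap: [0-12 ALLOC][13-24 ALLOC][25-35 ALLOC][36-49 FREE]
Op 5: b = realloc(b, 16) -> NULL (b unchanged); heap: [0-12 ALLOC][13-24 ALLOC][25-35 ALLOC][36-49 FREE]
Op 6: e = malloc(14) -> e = 36; heap: [0-12 ALLOC][13-24 ALLOC][25-35 ALLOC][36-49 ALLOC]
Op 7: e = realloc(e, 23) -> NULL (e unchanged); heap: [0-12 ALLOC][13-24 ALLOC][25-35 ALLOC][36-49 ALLOC]
Op 8: free(c) -> (freed c); heap: [0-12 ALLOC][13-24 ALLOC][25-35 FREE][36-49 ALLOC]
Op 9: f = malloc(2) -> f = 25; heap: [0-12 ALLOC][13-24 ALLOC][25-26 ALLOC][27-35 FREE][36-49 ALLOC]
Op 10: b = realloc(b, 11) -> b = 13; heap: [0-12 ALLOC][13-23 ALLOC][24-24 FREE][25-26 ALLOC][27-35 FREE][36-49 ALLOC]
Free blocks: [1 9] total_free=10 largest=9 -> 100*(10-9)/10 = 100/10 = 10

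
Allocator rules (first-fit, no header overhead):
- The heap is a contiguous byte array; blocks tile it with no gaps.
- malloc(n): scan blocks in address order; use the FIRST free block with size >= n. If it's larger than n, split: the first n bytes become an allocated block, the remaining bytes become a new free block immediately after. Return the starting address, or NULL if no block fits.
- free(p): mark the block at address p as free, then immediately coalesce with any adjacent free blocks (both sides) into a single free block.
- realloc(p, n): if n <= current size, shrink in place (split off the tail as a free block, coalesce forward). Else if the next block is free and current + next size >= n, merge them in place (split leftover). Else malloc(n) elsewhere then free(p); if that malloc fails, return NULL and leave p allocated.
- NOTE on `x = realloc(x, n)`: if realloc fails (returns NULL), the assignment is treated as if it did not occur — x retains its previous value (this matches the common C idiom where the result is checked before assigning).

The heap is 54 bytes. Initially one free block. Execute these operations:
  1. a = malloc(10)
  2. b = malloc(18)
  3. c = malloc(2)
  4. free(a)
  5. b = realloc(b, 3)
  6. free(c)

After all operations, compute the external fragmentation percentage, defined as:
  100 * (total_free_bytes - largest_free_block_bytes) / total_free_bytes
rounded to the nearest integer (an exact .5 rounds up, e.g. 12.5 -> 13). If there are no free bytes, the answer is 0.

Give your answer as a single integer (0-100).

Op 1: a = malloc(10) -> a = 0; heap: [0-9 ALLOC][10-53 FREE]
Op 2: b = malloc(18) -> b = 10; heap: [0-9 ALLOC][10-27 ALLOC][28-53 FREE]
Op 3: c = malloc(2) -> c = 28; heap: [0-9 ALLOC][10-27 ALLOC][28-29 ALLOC][30-53 FREE]
Op 4: free(a) -> (freed a); heap: [0-9 FREE][10-27 ALLOC][28-29 ALLOC][30-53 FREE]
Op 5: b = realloc(b, 3) -> b = 10; heap: [0-9 FREE][10-12 ALLOC][13-27 FREE][28-29 ALLOC][30-53 FREE]
Op 6: free(c) -> (freed c); heap: [0-9 FREE][10-12 ALLOC][13-53 FREE]
Free blocks: [10 41] total_free=51 largest=41 -> 100*(51-41)/51 = 1000/51 ≈ 19.608 -> rounds to 20

Answer: 20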